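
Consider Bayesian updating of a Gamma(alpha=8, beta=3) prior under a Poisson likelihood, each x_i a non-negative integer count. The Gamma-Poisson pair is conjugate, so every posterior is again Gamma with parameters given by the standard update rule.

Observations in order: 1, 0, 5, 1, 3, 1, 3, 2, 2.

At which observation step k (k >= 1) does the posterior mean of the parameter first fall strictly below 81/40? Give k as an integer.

obs 1: x=1 → posterior Gamma(9, 4)
obs 2: x=0 → posterior Gamma(9, 5)
obs 3: x=5 → posterior Gamma(14, 6)
obs 4: x=1 → posterior Gamma(15, 7)
obs 5: x=3 → posterior Gamma(18, 8)
obs 6: x=1 → posterior Gamma(19, 9)
obs 7: x=3 → posterior Gamma(22, 10)
obs 8: x=2 → posterior Gamma(24, 11)
obs 9: x=2 → posterior Gamma(26, 12)

k = 2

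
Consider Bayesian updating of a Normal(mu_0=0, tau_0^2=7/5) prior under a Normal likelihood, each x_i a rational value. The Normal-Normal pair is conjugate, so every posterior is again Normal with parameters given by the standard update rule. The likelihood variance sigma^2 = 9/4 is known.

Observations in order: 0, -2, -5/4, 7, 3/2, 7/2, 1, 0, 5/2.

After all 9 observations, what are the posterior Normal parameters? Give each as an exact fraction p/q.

obs 1: x=0 → posterior Normal(0, 63/73)
obs 2: x=-2 → posterior Normal(-56/101, 63/101)
obs 3: x=-5/4 → posterior Normal(-91/129, 21/43)
obs 4: x=7 → posterior Normal(105/157, 63/157)
obs 5: x=3/2 → posterior Normal(147/185, 63/185)
obs 6: x=7/2 → posterior Normal(245/213, 21/71)
obs 7: x=1 → posterior Normal(273/241, 63/241)
obs 8: x=0 → posterior Normal(273/269, 63/269)
obs 9: x=5/2 → posterior Normal(343/297, 7/33)

mu_0=343/297, tau_0^2=7/33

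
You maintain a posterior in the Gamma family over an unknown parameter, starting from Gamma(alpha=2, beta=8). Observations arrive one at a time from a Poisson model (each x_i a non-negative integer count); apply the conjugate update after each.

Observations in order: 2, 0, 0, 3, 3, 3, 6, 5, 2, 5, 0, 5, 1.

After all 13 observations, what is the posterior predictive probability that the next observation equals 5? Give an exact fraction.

3131817447104359279807086889890701097277536771533705559/120426648183302220682117108982222251437872404861489774592

obs 1: x=2 → posterior Gamma(4, 9)
obs 2: x=0 → posterior Gamma(4, 10)
obs 3: x=0 → posterior Gamma(4, 11)
obs 4: x=3 → posterior Gamma(7, 12)
obs 5: x=3 → posterior Gamma(10, 13)
obs 6: x=3 → posterior Gamma(13, 14)
obs 7: x=6 → posterior Gamma(19, 15)
obs 8: x=5 → posterior Gamma(24, 16)
obs 9: x=2 → posterior Gamma(26, 17)
obs 10: x=5 → posterior Gamma(31, 18)
obs 11: x=0 → posterior Gamma(31, 19)
obs 12: x=5 → posterior Gamma(36, 20)
obs 13: x=1 → posterior Gamma(37, 21)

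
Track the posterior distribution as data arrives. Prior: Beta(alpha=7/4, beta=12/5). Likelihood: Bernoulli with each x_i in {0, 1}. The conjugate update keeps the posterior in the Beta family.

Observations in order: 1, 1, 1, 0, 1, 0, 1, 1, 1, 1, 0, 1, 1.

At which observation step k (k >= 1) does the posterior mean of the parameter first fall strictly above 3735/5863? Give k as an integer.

k = 3

obs 1: x=1 → posterior Beta(11/4, 12/5)
obs 2: x=1 → posterior Beta(15/4, 12/5)
obs 3: x=1 → posterior Beta(19/4, 12/5)
obs 4: x=0 → posterior Beta(19/4, 17/5)
obs 5: x=1 → posterior Beta(23/4, 17/5)
obs 6: x=0 → posterior Beta(23/4, 22/5)
obs 7: x=1 → posterior Beta(27/4, 22/5)
obs 8: x=1 → posterior Beta(31/4, 22/5)
obs 9: x=1 → posterior Beta(35/4, 22/5)
obs 10: x=1 → posterior Beta(39/4, 22/5)
obs 11: x=0 → posterior Beta(39/4, 27/5)
obs 12: x=1 → posterior Beta(43/4, 27/5)
obs 13: x=1 → posterior Beta(47/4, 27/5)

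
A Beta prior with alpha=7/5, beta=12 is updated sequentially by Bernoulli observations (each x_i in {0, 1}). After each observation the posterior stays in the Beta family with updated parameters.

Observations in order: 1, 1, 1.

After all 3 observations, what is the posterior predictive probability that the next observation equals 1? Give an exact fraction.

obs 1: x=1 → posterior Beta(12/5, 12)
obs 2: x=1 → posterior Beta(17/5, 12)
obs 3: x=1 → posterior Beta(22/5, 12)

11/41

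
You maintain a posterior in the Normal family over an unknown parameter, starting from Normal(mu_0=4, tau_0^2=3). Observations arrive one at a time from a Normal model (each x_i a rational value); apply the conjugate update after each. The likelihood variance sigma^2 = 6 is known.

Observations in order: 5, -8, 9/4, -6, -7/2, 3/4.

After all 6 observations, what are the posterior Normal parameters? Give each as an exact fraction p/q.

mu_0=-3/16, tau_0^2=3/4

obs 1: x=5 → posterior Normal(13/3, 2)
obs 2: x=-8 → posterior Normal(5/4, 3/2)
obs 3: x=9/4 → posterior Normal(29/20, 6/5)
obs 4: x=-6 → posterior Normal(5/24, 1)
obs 5: x=-7/2 → posterior Normal(-9/28, 6/7)
obs 6: x=3/4 → posterior Normal(-3/16, 3/4)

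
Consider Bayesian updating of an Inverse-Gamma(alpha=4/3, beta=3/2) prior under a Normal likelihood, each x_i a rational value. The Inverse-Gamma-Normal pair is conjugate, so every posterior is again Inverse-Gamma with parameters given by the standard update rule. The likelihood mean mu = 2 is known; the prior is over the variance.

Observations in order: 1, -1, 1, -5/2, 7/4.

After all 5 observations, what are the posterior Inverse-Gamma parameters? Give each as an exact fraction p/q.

obs 1: x=1 → posterior Inverse-Gamma(11/6, 2)
obs 2: x=-1 → posterior Inverse-Gamma(7/3, 13/2)
obs 3: x=1 → posterior Inverse-Gamma(17/6, 7)
obs 4: x=-5/2 → posterior Inverse-Gamma(10/3, 137/8)
obs 5: x=7/4 → posterior Inverse-Gamma(23/6, 549/32)

alpha=23/6, beta=549/32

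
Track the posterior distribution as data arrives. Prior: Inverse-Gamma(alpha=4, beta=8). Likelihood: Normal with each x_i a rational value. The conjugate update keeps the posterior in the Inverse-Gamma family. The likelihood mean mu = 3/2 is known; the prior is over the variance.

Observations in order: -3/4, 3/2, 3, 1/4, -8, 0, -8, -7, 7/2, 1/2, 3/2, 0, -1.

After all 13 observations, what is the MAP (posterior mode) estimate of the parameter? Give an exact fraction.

2347/184

obs 1: x=-3/4 → posterior Inverse-Gamma(9/2, 337/32)
obs 2: x=3/2 → posterior Inverse-Gamma(5, 337/32)
obs 3: x=3 → posterior Inverse-Gamma(11/2, 373/32)
obs 4: x=1/4 → posterior Inverse-Gamma(6, 199/16)
obs 5: x=-8 → posterior Inverse-Gamma(13/2, 921/16)
obs 6: x=0 → posterior Inverse-Gamma(7, 939/16)
obs 7: x=-8 → posterior Inverse-Gamma(15/2, 1661/16)
obs 8: x=-7 → posterior Inverse-Gamma(8, 2239/16)
obs 9: x=7/2 → posterior Inverse-Gamma(17/2, 2271/16)
obs 10: x=1/2 → posterior Inverse-Gamma(9, 2279/16)
obs 11: x=3/2 → posterior Inverse-Gamma(19/2, 2279/16)
obs 12: x=0 → posterior Inverse-Gamma(10, 2297/16)
obs 13: x=-1 → posterior Inverse-Gamma(21/2, 2347/16)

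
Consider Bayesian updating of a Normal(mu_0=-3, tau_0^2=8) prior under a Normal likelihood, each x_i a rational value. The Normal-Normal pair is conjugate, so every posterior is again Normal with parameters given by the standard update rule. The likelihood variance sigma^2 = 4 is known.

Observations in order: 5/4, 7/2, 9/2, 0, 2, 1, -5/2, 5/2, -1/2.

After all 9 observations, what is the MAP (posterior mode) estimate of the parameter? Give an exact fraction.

41/38

obs 1: x=5/4 → posterior Normal(-1/6, 8/3)
obs 2: x=7/2 → posterior Normal(13/10, 8/5)
obs 3: x=9/2 → posterior Normal(31/14, 8/7)
obs 4: x=0 → posterior Normal(31/18, 8/9)
obs 5: x=2 → posterior Normal(39/22, 8/11)
obs 6: x=1 → posterior Normal(43/26, 8/13)
obs 7: x=-5/2 → posterior Normal(11/10, 8/15)
obs 8: x=5/2 → posterior Normal(43/34, 8/17)
obs 9: x=-1/2 → posterior Normal(41/38, 8/19)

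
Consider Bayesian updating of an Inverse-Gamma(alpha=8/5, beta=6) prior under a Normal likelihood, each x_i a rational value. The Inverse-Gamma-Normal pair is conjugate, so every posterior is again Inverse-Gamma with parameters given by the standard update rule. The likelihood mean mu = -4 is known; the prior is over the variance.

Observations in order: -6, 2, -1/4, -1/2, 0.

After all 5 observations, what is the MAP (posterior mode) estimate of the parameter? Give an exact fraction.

obs 1: x=-6 → posterior Inverse-Gamma(21/10, 8)
obs 2: x=2 → posterior Inverse-Gamma(13/5, 26)
obs 3: x=-1/4 → posterior Inverse-Gamma(31/10, 1057/32)
obs 4: x=-1/2 → posterior Inverse-Gamma(18/5, 1253/32)
obs 5: x=0 → posterior Inverse-Gamma(41/10, 1509/32)

2515/272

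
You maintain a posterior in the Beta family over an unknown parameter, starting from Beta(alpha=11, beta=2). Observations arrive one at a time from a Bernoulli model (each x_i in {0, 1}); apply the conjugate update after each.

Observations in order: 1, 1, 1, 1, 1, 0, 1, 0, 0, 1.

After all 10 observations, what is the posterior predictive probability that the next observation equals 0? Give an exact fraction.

5/23

obs 1: x=1 → posterior Beta(12, 2)
obs 2: x=1 → posterior Beta(13, 2)
obs 3: x=1 → posterior Beta(14, 2)
obs 4: x=1 → posterior Beta(15, 2)
obs 5: x=1 → posterior Beta(16, 2)
obs 6: x=0 → posterior Beta(16, 3)
obs 7: x=1 → posterior Beta(17, 3)
obs 8: x=0 → posterior Beta(17, 4)
obs 9: x=0 → posterior Beta(17, 5)
obs 10: x=1 → posterior Beta(18, 5)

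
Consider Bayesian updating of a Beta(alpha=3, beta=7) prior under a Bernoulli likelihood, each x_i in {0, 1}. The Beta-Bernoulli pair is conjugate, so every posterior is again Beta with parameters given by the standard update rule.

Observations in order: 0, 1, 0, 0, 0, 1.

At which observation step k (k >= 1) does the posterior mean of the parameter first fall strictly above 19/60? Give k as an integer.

k = 2

obs 1: x=0 → posterior Beta(3, 8)
obs 2: x=1 → posterior Beta(4, 8)
obs 3: x=0 → posterior Beta(4, 9)
obs 4: x=0 → posterior Beta(4, 10)
obs 5: x=0 → posterior Beta(4, 11)
obs 6: x=1 → posterior Beta(5, 11)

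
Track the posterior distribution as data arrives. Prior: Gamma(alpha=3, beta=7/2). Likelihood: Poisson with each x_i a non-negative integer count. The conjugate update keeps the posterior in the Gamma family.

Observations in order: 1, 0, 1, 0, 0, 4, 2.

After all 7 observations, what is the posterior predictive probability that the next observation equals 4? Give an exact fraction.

5610044448684211536/266635235464391245607

obs 1: x=1 → posterior Gamma(4, 9/2)
obs 2: x=0 → posterior Gamma(4, 11/2)
obs 3: x=1 → posterior Gamma(5, 13/2)
obs 4: x=0 → posterior Gamma(5, 15/2)
obs 5: x=0 → posterior Gamma(5, 17/2)
obs 6: x=4 → posterior Gamma(9, 19/2)
obs 7: x=2 → posterior Gamma(11, 21/2)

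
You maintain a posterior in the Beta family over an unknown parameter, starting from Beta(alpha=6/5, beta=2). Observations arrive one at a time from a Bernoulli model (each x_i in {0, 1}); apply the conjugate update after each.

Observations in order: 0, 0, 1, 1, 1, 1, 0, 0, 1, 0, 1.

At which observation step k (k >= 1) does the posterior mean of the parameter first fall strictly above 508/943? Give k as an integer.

obs 1: x=0 → posterior Beta(6/5, 3)
obs 2: x=0 → posterior Beta(6/5, 4)
obs 3: x=1 → posterior Beta(11/5, 4)
obs 4: x=1 → posterior Beta(16/5, 4)
obs 5: x=1 → posterior Beta(21/5, 4)
obs 6: x=1 → posterior Beta(26/5, 4)
obs 7: x=0 → posterior Beta(26/5, 5)
obs 8: x=0 → posterior Beta(26/5, 6)
obs 9: x=1 → posterior Beta(31/5, 6)
obs 10: x=0 → posterior Beta(31/5, 7)
obs 11: x=1 → posterior Beta(36/5, 7)

k = 6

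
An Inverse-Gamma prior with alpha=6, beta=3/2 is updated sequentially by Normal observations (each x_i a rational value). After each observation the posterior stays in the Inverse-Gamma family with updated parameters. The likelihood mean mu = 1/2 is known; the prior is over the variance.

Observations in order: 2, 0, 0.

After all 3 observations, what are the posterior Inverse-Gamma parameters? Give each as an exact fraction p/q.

obs 1: x=2 → posterior Inverse-Gamma(13/2, 21/8)
obs 2: x=0 → posterior Inverse-Gamma(7, 11/4)
obs 3: x=0 → posterior Inverse-Gamma(15/2, 23/8)

alpha=15/2, beta=23/8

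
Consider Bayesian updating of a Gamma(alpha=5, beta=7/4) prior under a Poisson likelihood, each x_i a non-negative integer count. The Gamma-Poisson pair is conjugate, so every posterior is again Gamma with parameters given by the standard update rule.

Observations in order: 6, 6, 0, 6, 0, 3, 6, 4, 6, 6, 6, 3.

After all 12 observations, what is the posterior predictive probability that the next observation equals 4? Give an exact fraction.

3358583301525519311495380195648716020490987779084454779840053566530855277960654348134994506835937500000000/17828741925590503081269347378670571942507691721404680754653164459166301477584051139808513338139673593248401

obs 1: x=6 → posterior Gamma(11, 11/4)
obs 2: x=6 → posterior Gamma(17, 15/4)
obs 3: x=0 → posterior Gamma(17, 19/4)
obs 4: x=6 → posterior Gamma(23, 23/4)
obs 5: x=0 → posterior Gamma(23, 27/4)
obs 6: x=3 → posterior Gamma(26, 31/4)
obs 7: x=6 → posterior Gamma(32, 35/4)
obs 8: x=4 → posterior Gamma(36, 39/4)
obs 9: x=6 → posterior Gamma(42, 43/4)
obs 10: x=6 → posterior Gamma(48, 47/4)
obs 11: x=6 → posterior Gamma(54, 51/4)
obs 12: x=3 → posterior Gamma(57, 55/4)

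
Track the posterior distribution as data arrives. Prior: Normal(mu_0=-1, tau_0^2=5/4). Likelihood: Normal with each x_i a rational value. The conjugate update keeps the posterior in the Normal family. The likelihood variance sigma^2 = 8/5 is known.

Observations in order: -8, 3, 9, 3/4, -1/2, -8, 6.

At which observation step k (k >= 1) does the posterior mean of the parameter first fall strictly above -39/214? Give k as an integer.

obs 1: x=-8 → posterior Normal(-232/57, 40/57)
obs 2: x=3 → posterior Normal(-157/82, 20/41)
obs 3: x=9 → posterior Normal(68/107, 40/107)
obs 4: x=3/4 → posterior Normal(347/528, 10/33)
obs 5: x=-1/2 → posterior Normal(297/628, 40/157)
obs 6: x=-8 → posterior Normal(-503/728, 20/91)
obs 7: x=6 → posterior Normal(97/828, 40/207)

k = 3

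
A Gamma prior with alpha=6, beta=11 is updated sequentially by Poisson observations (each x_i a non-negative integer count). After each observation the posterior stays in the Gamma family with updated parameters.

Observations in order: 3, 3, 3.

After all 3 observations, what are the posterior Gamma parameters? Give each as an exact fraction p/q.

obs 1: x=3 → posterior Gamma(9, 12)
obs 2: x=3 → posterior Gamma(12, 13)
obs 3: x=3 → posterior Gamma(15, 14)

alpha=15, beta=14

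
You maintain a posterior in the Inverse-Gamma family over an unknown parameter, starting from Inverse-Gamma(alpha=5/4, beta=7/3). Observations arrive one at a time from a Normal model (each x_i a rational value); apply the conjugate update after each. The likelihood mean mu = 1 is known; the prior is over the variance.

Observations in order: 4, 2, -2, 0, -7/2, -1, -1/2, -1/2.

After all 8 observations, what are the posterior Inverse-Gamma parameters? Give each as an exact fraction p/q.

alpha=21/4, beta=641/24

obs 1: x=4 → posterior Inverse-Gamma(7/4, 41/6)
obs 2: x=2 → posterior Inverse-Gamma(9/4, 22/3)
obs 3: x=-2 → posterior Inverse-Gamma(11/4, 71/6)
obs 4: x=0 → posterior Inverse-Gamma(13/4, 37/3)
obs 5: x=-7/2 → posterior Inverse-Gamma(15/4, 539/24)
obs 6: x=-1 → posterior Inverse-Gamma(17/4, 587/24)
obs 7: x=-1/2 → posterior Inverse-Gamma(19/4, 307/12)
obs 8: x=-1/2 → posterior Inverse-Gamma(21/4, 641/24)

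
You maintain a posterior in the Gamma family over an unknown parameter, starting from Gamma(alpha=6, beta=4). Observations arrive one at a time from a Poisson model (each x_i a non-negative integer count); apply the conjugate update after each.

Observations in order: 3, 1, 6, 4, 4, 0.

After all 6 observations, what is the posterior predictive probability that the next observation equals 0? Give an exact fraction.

1000000000000000000000000/9849732675807611094711841

obs 1: x=3 → posterior Gamma(9, 5)
obs 2: x=1 → posterior Gamma(10, 6)
obs 3: x=6 → posterior Gamma(16, 7)
obs 4: x=4 → posterior Gamma(20, 8)
obs 5: x=4 → posterior Gamma(24, 9)
obs 6: x=0 → posterior Gamma(24, 10)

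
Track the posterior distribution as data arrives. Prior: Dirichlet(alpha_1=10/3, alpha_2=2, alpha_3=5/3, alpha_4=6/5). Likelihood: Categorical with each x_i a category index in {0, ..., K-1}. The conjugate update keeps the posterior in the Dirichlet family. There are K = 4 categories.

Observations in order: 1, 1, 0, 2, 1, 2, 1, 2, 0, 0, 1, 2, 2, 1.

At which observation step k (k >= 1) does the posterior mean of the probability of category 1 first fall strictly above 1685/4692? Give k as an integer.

k = 2

obs 1: x=1 → posterior Dirichlet(10/3, 3, 5/3, 6/5)
obs 2: x=1 → posterior Dirichlet(10/3, 4, 5/3, 6/5)
obs 3: x=0 → posterior Dirichlet(13/3, 4, 5/3, 6/5)
obs 4: x=2 → posterior Dirichlet(13/3, 4, 8/3, 6/5)
obs 5: x=1 → posterior Dirichlet(13/3, 5, 8/3, 6/5)
obs 6: x=2 → posterior Dirichlet(13/3, 5, 11/3, 6/5)
obs 7: x=1 → posterior Dirichlet(13/3, 6, 11/3, 6/5)
obs 8: x=2 → posterior Dirichlet(13/3, 6, 14/3, 6/5)
obs 9: x=0 → posterior Dirichlet(16/3, 6, 14/3, 6/5)
obs 10: x=0 → posterior Dirichlet(19/3, 6, 14/3, 6/5)
obs 11: x=1 → posterior Dirichlet(19/3, 7, 14/3, 6/5)
obs 12: x=2 → posterior Dirichlet(19/3, 7, 17/3, 6/5)
obs 13: x=2 → posterior Dirichlet(19/3, 7, 20/3, 6/5)
obs 14: x=1 → posterior Dirichlet(19/3, 8, 20/3, 6/5)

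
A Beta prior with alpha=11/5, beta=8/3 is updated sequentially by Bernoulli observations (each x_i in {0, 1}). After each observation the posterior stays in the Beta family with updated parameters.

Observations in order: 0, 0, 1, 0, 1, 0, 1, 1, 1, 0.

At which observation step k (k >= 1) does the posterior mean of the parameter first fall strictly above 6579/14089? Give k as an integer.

k = 8

obs 1: x=0 → posterior Beta(11/5, 11/3)
obs 2: x=0 → posterior Beta(11/5, 14/3)
obs 3: x=1 → posterior Beta(16/5, 14/3)
obs 4: x=0 → posterior Beta(16/5, 17/3)
obs 5: x=1 → posterior Beta(21/5, 17/3)
obs 6: x=0 → posterior Beta(21/5, 20/3)
obs 7: x=1 → posterior Beta(26/5, 20/3)
obs 8: x=1 → posterior Beta(31/5, 20/3)
obs 9: x=1 → posterior Beta(36/5, 20/3)
obs 10: x=0 → posterior Beta(36/5, 23/3)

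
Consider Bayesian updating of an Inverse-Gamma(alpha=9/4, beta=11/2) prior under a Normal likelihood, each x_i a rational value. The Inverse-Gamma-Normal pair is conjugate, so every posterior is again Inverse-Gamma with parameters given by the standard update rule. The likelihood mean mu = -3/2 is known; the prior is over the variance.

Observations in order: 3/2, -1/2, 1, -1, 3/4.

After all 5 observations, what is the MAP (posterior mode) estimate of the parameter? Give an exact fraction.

obs 1: x=3/2 → posterior Inverse-Gamma(11/4, 10)
obs 2: x=-1/2 → posterior Inverse-Gamma(13/4, 21/2)
obs 3: x=1 → posterior Inverse-Gamma(15/4, 109/8)
obs 4: x=-1 → posterior Inverse-Gamma(17/4, 55/4)
obs 5: x=3/4 → posterior Inverse-Gamma(19/4, 521/32)

521/184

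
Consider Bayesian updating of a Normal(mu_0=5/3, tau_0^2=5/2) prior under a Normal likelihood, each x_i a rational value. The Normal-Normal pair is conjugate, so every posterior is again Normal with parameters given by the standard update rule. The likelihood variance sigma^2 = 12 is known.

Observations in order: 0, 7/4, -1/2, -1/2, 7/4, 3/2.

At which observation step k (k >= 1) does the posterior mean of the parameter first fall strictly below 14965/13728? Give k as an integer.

obs 1: x=0 → posterior Normal(40/29, 60/29)
obs 2: x=7/4 → posterior Normal(195/136, 30/17)
obs 3: x=-1/2 → posterior Normal(185/156, 20/13)
obs 4: x=-1/2 → posterior Normal(175/176, 15/11)
obs 5: x=7/4 → posterior Normal(15/14, 60/49)
obs 6: x=3/2 → posterior Normal(10/9, 10/9)

k = 4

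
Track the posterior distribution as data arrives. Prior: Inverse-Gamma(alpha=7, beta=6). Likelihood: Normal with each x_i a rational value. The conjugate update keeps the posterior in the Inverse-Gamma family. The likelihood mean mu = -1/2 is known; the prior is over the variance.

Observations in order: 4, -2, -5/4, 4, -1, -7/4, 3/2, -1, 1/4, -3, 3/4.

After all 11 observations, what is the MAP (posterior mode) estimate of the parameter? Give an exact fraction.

31/12

obs 1: x=4 → posterior Inverse-Gamma(15/2, 129/8)
obs 2: x=-2 → posterior Inverse-Gamma(8, 69/4)
obs 3: x=-5/4 → posterior Inverse-Gamma(17/2, 561/32)
obs 4: x=4 → posterior Inverse-Gamma(9, 885/32)
obs 5: x=-1 → posterior Inverse-Gamma(19/2, 889/32)
obs 6: x=-7/4 → posterior Inverse-Gamma(10, 457/16)
obs 7: x=3/2 → posterior Inverse-Gamma(21/2, 489/16)
obs 8: x=-1 → posterior Inverse-Gamma(11, 491/16)
obs 9: x=1/4 → posterior Inverse-Gamma(23/2, 991/32)
obs 10: x=-3 → posterior Inverse-Gamma(12, 1091/32)
obs 11: x=3/4 → posterior Inverse-Gamma(25/2, 279/8)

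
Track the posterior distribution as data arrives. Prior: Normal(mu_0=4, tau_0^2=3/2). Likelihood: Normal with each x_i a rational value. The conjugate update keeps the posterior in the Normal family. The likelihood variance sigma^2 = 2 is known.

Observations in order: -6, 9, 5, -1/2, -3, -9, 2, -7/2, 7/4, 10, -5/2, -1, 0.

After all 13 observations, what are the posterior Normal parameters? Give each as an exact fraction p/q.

obs 1: x=-6 → posterior Normal(-2/7, 6/7)
obs 2: x=9 → posterior Normal(5/2, 3/5)
obs 3: x=5 → posterior Normal(40/13, 6/13)
obs 4: x=-1/2 → posterior Normal(77/32, 3/8)
obs 5: x=-3 → posterior Normal(59/38, 6/19)
obs 6: x=-9 → posterior Normal(5/44, 3/11)
obs 7: x=2 → posterior Normal(17/50, 6/25)
obs 8: x=-7/2 → posterior Normal(-1/14, 3/14)
obs 9: x=7/4 → posterior Normal(13/124, 6/31)
obs 10: x=10 → posterior Normal(133/136, 3/17)
obs 11: x=-5/2 → posterior Normal(103/148, 6/37)
obs 12: x=-1 → posterior Normal(91/160, 3/20)
obs 13: x=0 → posterior Normal(91/172, 6/43)

mu_0=91/172, tau_0^2=6/43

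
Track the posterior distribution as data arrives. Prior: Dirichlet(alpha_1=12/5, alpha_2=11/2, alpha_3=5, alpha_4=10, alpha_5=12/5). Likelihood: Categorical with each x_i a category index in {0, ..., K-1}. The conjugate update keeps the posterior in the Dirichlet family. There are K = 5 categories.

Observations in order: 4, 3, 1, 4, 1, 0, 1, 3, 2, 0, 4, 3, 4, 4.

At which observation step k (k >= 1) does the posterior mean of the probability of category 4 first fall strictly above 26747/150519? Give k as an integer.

k = 14

obs 1: x=4 → posterior Dirichlet(12/5, 11/2, 5, 10, 17/5)
obs 2: x=3 → posterior Dirichlet(12/5, 11/2, 5, 11, 17/5)
obs 3: x=1 → posterior Dirichlet(12/5, 13/2, 5, 11, 17/5)
obs 4: x=4 → posterior Dirichlet(12/5, 13/2, 5, 11, 22/5)
obs 5: x=1 → posterior Dirichlet(12/5, 15/2, 5, 11, 22/5)
obs 6: x=0 → posterior Dirichlet(17/5, 15/2, 5, 11, 22/5)
obs 7: x=1 → posterior Dirichlet(17/5, 17/2, 5, 11, 22/5)
obs 8: x=3 → posterior Dirichlet(17/5, 17/2, 5, 12, 22/5)
obs 9: x=2 → posterior Dirichlet(17/5, 17/2, 6, 12, 22/5)
obs 10: x=0 → posterior Dirichlet(22/5, 17/2, 6, 12, 22/5)
obs 11: x=4 → posterior Dirichlet(22/5, 17/2, 6, 12, 27/5)
obs 12: x=3 → posterior Dirichlet(22/5, 17/2, 6, 13, 27/5)
obs 13: x=4 → posterior Dirichlet(22/5, 17/2, 6, 13, 32/5)
obs 14: x=4 → posterior Dirichlet(22/5, 17/2, 6, 13, 37/5)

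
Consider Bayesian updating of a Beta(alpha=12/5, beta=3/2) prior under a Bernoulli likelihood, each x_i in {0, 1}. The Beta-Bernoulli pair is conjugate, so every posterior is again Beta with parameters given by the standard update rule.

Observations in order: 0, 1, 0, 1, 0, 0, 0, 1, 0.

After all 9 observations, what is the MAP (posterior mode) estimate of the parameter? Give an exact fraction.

obs 1: x=0 → posterior Beta(12/5, 5/2)
obs 2: x=1 → posterior Beta(17/5, 5/2)
obs 3: x=0 → posterior Beta(17/5, 7/2)
obs 4: x=1 → posterior Beta(22/5, 7/2)
obs 5: x=0 → posterior Beta(22/5, 9/2)
obs 6: x=0 → posterior Beta(22/5, 11/2)
obs 7: x=0 → posterior Beta(22/5, 13/2)
obs 8: x=1 → posterior Beta(27/5, 13/2)
obs 9: x=0 → posterior Beta(27/5, 15/2)

44/109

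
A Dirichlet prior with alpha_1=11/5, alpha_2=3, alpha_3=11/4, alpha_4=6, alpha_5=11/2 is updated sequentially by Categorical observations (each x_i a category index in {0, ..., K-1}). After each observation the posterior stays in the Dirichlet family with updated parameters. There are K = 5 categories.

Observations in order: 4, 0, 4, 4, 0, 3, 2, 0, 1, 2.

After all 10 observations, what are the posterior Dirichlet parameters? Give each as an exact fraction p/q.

alpha_1=26/5, alpha_2=4, alpha_3=19/4, alpha_4=7, alpha_5=17/2

obs 1: x=4 → posterior Dirichlet(11/5, 3, 11/4, 6, 13/2)
obs 2: x=0 → posterior Dirichlet(16/5, 3, 11/4, 6, 13/2)
obs 3: x=4 → posterior Dirichlet(16/5, 3, 11/4, 6, 15/2)
obs 4: x=4 → posterior Dirichlet(16/5, 3, 11/4, 6, 17/2)
obs 5: x=0 → posterior Dirichlet(21/5, 3, 11/4, 6, 17/2)
obs 6: x=3 → posterior Dirichlet(21/5, 3, 11/4, 7, 17/2)
obs 7: x=2 → posterior Dirichlet(21/5, 3, 15/4, 7, 17/2)
obs 8: x=0 → posterior Dirichlet(26/5, 3, 15/4, 7, 17/2)
obs 9: x=1 → posterior Dirichlet(26/5, 4, 15/4, 7, 17/2)
obs 10: x=2 → posterior Dirichlet(26/5, 4, 19/4, 7, 17/2)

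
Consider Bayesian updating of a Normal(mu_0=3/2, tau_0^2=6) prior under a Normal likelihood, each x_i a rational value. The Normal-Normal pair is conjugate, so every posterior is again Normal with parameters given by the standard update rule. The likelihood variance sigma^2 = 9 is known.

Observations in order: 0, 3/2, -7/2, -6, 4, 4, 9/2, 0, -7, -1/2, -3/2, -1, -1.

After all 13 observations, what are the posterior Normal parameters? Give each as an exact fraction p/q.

obs 1: x=0 → posterior Normal(9/10, 18/5)
obs 2: x=3/2 → posterior Normal(15/14, 18/7)
obs 3: x=-7/2 → posterior Normal(1/18, 2)
obs 4: x=-6 → posterior Normal(-23/22, 18/11)
obs 5: x=4 → posterior Normal(-7/26, 18/13)
obs 6: x=4 → posterior Normal(3/10, 6/5)
obs 7: x=9/2 → posterior Normal(27/34, 18/17)
obs 8: x=0 → posterior Normal(27/38, 18/19)
obs 9: x=-7 → posterior Normal(-1/42, 6/7)
obs 10: x=-1/2 → posterior Normal(-3/46, 18/23)
obs 11: x=-3/2 → posterior Normal(-9/50, 18/25)
obs 12: x=-1 → posterior Normal(-13/54, 2/3)
obs 13: x=-1 → posterior Normal(-17/58, 18/29)

mu_0=-17/58, tau_0^2=18/29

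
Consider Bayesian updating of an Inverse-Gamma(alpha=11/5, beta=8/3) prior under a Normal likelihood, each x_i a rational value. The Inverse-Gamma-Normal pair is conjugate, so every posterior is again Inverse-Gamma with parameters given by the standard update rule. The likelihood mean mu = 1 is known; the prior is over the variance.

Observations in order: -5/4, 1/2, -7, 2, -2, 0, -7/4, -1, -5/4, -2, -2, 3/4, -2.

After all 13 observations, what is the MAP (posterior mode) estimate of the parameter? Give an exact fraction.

20/3

obs 1: x=-5/4 → posterior Inverse-Gamma(27/10, 499/96)
obs 2: x=1/2 → posterior Inverse-Gamma(16/5, 511/96)
obs 3: x=-7 → posterior Inverse-Gamma(37/10, 3583/96)
obs 4: x=2 → posterior Inverse-Gamma(21/5, 3631/96)
obs 5: x=-2 → posterior Inverse-Gamma(47/10, 4063/96)
obs 6: x=0 → posterior Inverse-Gamma(26/5, 4111/96)
obs 7: x=-7/4 → posterior Inverse-Gamma(57/10, 2237/48)
obs 8: x=-1 → posterior Inverse-Gamma(31/5, 2333/48)
obs 9: x=-5/4 → posterior Inverse-Gamma(67/10, 4909/96)
obs 10: x=-2 → posterior Inverse-Gamma(36/5, 5341/96)
obs 11: x=-2 → posterior Inverse-Gamma(77/10, 5773/96)
obs 12: x=3/4 → posterior Inverse-Gamma(41/5, 361/6)
obs 13: x=-2 → posterior Inverse-Gamma(87/10, 194/3)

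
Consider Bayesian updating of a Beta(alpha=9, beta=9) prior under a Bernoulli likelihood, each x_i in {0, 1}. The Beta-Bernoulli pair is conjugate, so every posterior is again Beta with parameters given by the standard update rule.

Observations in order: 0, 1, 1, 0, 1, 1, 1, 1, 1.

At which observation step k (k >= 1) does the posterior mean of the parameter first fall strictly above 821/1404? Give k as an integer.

k = 9

obs 1: x=0 → posterior Beta(9, 10)
obs 2: x=1 → posterior Beta(10, 10)
obs 3: x=1 → posterior Beta(11, 10)
obs 4: x=0 → posterior Beta(11, 11)
obs 5: x=1 → posterior Beta(12, 11)
obs 6: x=1 → posterior Beta(13, 11)
obs 7: x=1 → posterior Beta(14, 11)
obs 8: x=1 → posterior Beta(15, 11)
obs 9: x=1 → posterior Beta(16, 11)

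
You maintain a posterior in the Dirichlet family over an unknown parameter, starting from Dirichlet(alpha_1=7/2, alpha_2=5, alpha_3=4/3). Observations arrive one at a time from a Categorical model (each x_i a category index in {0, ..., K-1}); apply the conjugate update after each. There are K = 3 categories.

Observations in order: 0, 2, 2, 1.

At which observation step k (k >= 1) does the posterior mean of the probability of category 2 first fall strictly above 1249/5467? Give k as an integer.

k = 3

obs 1: x=0 → posterior Dirichlet(9/2, 5, 4/3)
obs 2: x=2 → posterior Dirichlet(9/2, 5, 7/3)
obs 3: x=2 → posterior Dirichlet(9/2, 5, 10/3)
obs 4: x=1 → posterior Dirichlet(9/2, 6, 10/3)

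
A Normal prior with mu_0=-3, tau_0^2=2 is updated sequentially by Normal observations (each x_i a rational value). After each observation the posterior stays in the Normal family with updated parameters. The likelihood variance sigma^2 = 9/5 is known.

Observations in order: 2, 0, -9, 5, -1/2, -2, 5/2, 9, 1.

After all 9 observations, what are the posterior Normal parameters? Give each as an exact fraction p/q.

mu_0=53/99, tau_0^2=2/11

obs 1: x=2 → posterior Normal(-7/19, 18/19)
obs 2: x=0 → posterior Normal(-7/29, 18/29)
obs 3: x=-9 → posterior Normal(-97/39, 6/13)
obs 4: x=5 → posterior Normal(-47/49, 18/49)
obs 5: x=-1/2 → posterior Normal(-52/59, 18/59)
obs 6: x=-2 → posterior Normal(-24/23, 6/23)
obs 7: x=5/2 → posterior Normal(-47/79, 18/79)
obs 8: x=9 → posterior Normal(43/89, 18/89)
obs 9: x=1 → posterior Normal(53/99, 2/11)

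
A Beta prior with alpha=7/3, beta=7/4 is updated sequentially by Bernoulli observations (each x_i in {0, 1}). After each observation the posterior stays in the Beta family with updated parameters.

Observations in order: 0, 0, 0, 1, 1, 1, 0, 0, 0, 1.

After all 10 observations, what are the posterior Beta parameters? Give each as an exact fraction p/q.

alpha=19/3, beta=31/4

obs 1: x=0 → posterior Beta(7/3, 11/4)
obs 2: x=0 → posterior Beta(7/3, 15/4)
obs 3: x=0 → posterior Beta(7/3, 19/4)
obs 4: x=1 → posterior Beta(10/3, 19/4)
obs 5: x=1 → posterior Beta(13/3, 19/4)
obs 6: x=1 → posterior Beta(16/3, 19/4)
obs 7: x=0 → posterior Beta(16/3, 23/4)
obs 8: x=0 → posterior Beta(16/3, 27/4)
obs 9: x=0 → posterior Beta(16/3, 31/4)
obs 10: x=1 → posterior Beta(19/3, 31/4)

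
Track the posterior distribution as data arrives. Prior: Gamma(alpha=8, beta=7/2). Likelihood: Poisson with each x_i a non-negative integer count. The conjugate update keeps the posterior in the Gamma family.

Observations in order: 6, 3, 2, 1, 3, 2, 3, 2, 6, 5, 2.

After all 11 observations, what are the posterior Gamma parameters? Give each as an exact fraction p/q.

obs 1: x=6 → posterior Gamma(14, 9/2)
obs 2: x=3 → posterior Gamma(17, 11/2)
obs 3: x=2 → posterior Gamma(19, 13/2)
obs 4: x=1 → posterior Gamma(20, 15/2)
obs 5: x=3 → posterior Gamma(23, 17/2)
obs 6: x=2 → posterior Gamma(25, 19/2)
obs 7: x=3 → posterior Gamma(28, 21/2)
obs 8: x=2 → posterior Gamma(30, 23/2)
obs 9: x=6 → posterior Gamma(36, 25/2)
obs 10: x=5 → posterior Gamma(41, 27/2)
obs 11: x=2 → posterior Gamma(43, 29/2)

alpha=43, beta=29/2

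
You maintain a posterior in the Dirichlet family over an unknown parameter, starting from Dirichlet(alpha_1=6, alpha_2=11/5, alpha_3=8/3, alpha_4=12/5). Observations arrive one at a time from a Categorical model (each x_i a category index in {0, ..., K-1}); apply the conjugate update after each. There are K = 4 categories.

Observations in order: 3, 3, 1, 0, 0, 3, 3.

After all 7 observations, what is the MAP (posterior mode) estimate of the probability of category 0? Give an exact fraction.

105/244

obs 1: x=3 → posterior Dirichlet(6, 11/5, 8/3, 17/5)
obs 2: x=3 → posterior Dirichlet(6, 11/5, 8/3, 22/5)
obs 3: x=1 → posterior Dirichlet(6, 16/5, 8/3, 22/5)
obs 4: x=0 → posterior Dirichlet(7, 16/5, 8/3, 22/5)
obs 5: x=0 → posterior Dirichlet(8, 16/5, 8/3, 22/5)
obs 6: x=3 → posterior Dirichlet(8, 16/5, 8/3, 27/5)
obs 7: x=3 → posterior Dirichlet(8, 16/5, 8/3, 32/5)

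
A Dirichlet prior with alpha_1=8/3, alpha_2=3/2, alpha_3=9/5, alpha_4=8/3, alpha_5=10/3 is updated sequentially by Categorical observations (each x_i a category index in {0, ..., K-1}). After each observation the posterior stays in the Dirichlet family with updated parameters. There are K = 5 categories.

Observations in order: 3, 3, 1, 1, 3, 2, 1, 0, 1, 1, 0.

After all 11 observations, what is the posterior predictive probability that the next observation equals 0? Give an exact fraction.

140/689

obs 1: x=3 → posterior Dirichlet(8/3, 3/2, 9/5, 11/3, 10/3)
obs 2: x=3 → posterior Dirichlet(8/3, 3/2, 9/5, 14/3, 10/3)
obs 3: x=1 → posterior Dirichlet(8/3, 5/2, 9/5, 14/3, 10/3)
obs 4: x=1 → posterior Dirichlet(8/3, 7/2, 9/5, 14/3, 10/3)
obs 5: x=3 → posterior Dirichlet(8/3, 7/2, 9/5, 17/3, 10/3)
obs 6: x=2 → posterior Dirichlet(8/3, 7/2, 14/5, 17/3, 10/3)
obs 7: x=1 → posterior Dirichlet(8/3, 9/2, 14/5, 17/3, 10/3)
obs 8: x=0 → posterior Dirichlet(11/3, 9/2, 14/5, 17/3, 10/3)
obs 9: x=1 → posterior Dirichlet(11/3, 11/2, 14/5, 17/3, 10/3)
obs 10: x=1 → posterior Dirichlet(11/3, 13/2, 14/5, 17/3, 10/3)
obs 11: x=0 → posterior Dirichlet(14/3, 13/2, 14/5, 17/3, 10/3)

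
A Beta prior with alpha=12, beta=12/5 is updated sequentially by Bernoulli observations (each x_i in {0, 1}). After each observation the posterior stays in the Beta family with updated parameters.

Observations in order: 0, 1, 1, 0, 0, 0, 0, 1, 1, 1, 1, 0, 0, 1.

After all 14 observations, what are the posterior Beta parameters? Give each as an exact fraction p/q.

alpha=19, beta=47/5

obs 1: x=0 → posterior Beta(12, 17/5)
obs 2: x=1 → posterior Beta(13, 17/5)
obs 3: x=1 → posterior Beta(14, 17/5)
obs 4: x=0 → posterior Beta(14, 22/5)
obs 5: x=0 → posterior Beta(14, 27/5)
obs 6: x=0 → posterior Beta(14, 32/5)
obs 7: x=0 → posterior Beta(14, 37/5)
obs 8: x=1 → posterior Beta(15, 37/5)
obs 9: x=1 → posterior Beta(16, 37/5)
obs 10: x=1 → posterior Beta(17, 37/5)
obs 11: x=1 → posterior Beta(18, 37/5)
obs 12: x=0 → posterior Beta(18, 42/5)
obs 13: x=0 → posterior Beta(18, 47/5)
obs 14: x=1 → posterior Beta(19, 47/5)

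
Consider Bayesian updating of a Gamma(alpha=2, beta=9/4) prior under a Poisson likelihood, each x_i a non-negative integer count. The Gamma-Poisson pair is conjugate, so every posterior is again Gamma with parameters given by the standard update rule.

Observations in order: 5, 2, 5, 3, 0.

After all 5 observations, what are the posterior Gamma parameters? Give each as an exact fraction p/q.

alpha=17, beta=29/4

obs 1: x=5 → posterior Gamma(7, 13/4)
obs 2: x=2 → posterior Gamma(9, 17/4)
obs 3: x=5 → posterior Gamma(14, 21/4)
obs 4: x=3 → posterior Gamma(17, 25/4)
obs 5: x=0 → posterior Gamma(17, 29/4)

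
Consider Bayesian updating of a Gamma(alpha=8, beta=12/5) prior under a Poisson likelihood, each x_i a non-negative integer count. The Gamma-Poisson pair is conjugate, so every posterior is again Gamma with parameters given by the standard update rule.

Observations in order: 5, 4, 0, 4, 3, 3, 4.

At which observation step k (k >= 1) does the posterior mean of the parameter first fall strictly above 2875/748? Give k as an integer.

k = 2

obs 1: x=5 → posterior Gamma(13, 17/5)
obs 2: x=4 → posterior Gamma(17, 22/5)
obs 3: x=0 → posterior Gamma(17, 27/5)
obs 4: x=4 → posterior Gamma(21, 32/5)
obs 5: x=3 → posterior Gamma(24, 37/5)
obs 6: x=3 → posterior Gamma(27, 42/5)
obs 7: x=4 → posterior Gamma(31, 47/5)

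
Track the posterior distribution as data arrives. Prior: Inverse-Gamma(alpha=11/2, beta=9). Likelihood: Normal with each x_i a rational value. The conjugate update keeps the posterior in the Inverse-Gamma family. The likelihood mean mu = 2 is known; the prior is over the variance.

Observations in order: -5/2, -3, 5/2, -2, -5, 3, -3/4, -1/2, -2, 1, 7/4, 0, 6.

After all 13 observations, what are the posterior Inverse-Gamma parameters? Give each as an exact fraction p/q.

obs 1: x=-5/2 → posterior Inverse-Gamma(6, 153/8)
obs 2: x=-3 → posterior Inverse-Gamma(13/2, 253/8)
obs 3: x=5/2 → posterior Inverse-Gamma(7, 127/4)
obs 4: x=-2 → posterior Inverse-Gamma(15/2, 159/4)
obs 5: x=-5 → posterior Inverse-Gamma(8, 257/4)
obs 6: x=3 → posterior Inverse-Gamma(17/2, 259/4)
obs 7: x=-3/4 → posterior Inverse-Gamma(9, 2193/32)
obs 8: x=-1/2 → posterior Inverse-Gamma(19/2, 2293/32)
obs 9: x=-2 → posterior Inverse-Gamma(10, 2549/32)
obs 10: x=1 → posterior Inverse-Gamma(21/2, 2565/32)
obs 11: x=7/4 → posterior Inverse-Gamma(11, 1283/16)
obs 12: x=0 → posterior Inverse-Gamma(23/2, 1315/16)
obs 13: x=6 → posterior Inverse-Gamma(12, 1443/16)

alpha=12, beta=1443/16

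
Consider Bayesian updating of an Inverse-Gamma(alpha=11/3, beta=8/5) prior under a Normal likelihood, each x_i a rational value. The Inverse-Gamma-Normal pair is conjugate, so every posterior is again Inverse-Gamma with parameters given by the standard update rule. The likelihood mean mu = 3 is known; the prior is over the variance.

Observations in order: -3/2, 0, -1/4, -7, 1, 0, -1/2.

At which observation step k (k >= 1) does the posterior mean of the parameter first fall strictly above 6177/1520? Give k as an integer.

k = 2

obs 1: x=-3/2 → posterior Inverse-Gamma(25/6, 469/40)
obs 2: x=0 → posterior Inverse-Gamma(14/3, 649/40)
obs 3: x=-1/4 → posterior Inverse-Gamma(31/6, 3441/160)
obs 4: x=-7 → posterior Inverse-Gamma(17/3, 11441/160)
obs 5: x=1 → posterior Inverse-Gamma(37/6, 11761/160)
obs 6: x=0 → posterior Inverse-Gamma(20/3, 12481/160)
obs 7: x=-1/2 → posterior Inverse-Gamma(43/6, 13461/160)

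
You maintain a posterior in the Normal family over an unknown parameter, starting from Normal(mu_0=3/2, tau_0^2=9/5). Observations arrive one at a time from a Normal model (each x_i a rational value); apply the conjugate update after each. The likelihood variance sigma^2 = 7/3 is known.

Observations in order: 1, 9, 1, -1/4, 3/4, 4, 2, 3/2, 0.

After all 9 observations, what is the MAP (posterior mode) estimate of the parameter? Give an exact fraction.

obs 1: x=1 → posterior Normal(159/124, 63/62)
obs 2: x=9 → posterior Normal(645/178, 63/89)
obs 3: x=1 → posterior Normal(699/232, 63/116)
obs 4: x=-1/4 → posterior Normal(1371/572, 63/143)
obs 5: x=3/4 → posterior Normal(363/170, 63/170)
obs 6: x=4 → posterior Normal(471/197, 63/197)
obs 7: x=2 → posterior Normal(75/32, 9/32)
obs 8: x=3/2 → posterior Normal(1131/502, 63/251)
obs 9: x=0 → posterior Normal(1131/556, 63/278)

1131/556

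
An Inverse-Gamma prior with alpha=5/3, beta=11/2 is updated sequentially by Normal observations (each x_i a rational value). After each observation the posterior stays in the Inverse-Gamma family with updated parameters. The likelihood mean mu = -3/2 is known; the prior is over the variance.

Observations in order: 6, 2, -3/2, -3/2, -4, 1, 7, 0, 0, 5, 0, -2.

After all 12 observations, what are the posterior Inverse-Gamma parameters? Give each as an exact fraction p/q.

alpha=23/3, beta=427/4

obs 1: x=6 → posterior Inverse-Gamma(13/6, 269/8)
obs 2: x=2 → posterior Inverse-Gamma(8/3, 159/4)
obs 3: x=-3/2 → posterior Inverse-Gamma(19/6, 159/4)
obs 4: x=-3/2 → posterior Inverse-Gamma(11/3, 159/4)
obs 5: x=-4 → posterior Inverse-Gamma(25/6, 343/8)
obs 6: x=1 → posterior Inverse-Gamma(14/3, 46)
obs 7: x=7 → posterior Inverse-Gamma(31/6, 657/8)
obs 8: x=0 → posterior Inverse-Gamma(17/3, 333/4)
obs 9: x=0 → posterior Inverse-Gamma(37/6, 675/8)
obs 10: x=5 → posterior Inverse-Gamma(20/3, 211/2)
obs 11: x=0 → posterior Inverse-Gamma(43/6, 853/8)
obs 12: x=-2 → posterior Inverse-Gamma(23/3, 427/4)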